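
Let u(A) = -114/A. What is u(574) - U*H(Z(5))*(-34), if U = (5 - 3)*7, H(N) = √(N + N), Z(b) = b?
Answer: -57/287 + 476*√10 ≈ 1505.0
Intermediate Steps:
H(N) = √2*√N (H(N) = √(2*N) = √2*√N)
U = 14 (U = 2*7 = 14)
u(574) - U*H(Z(5))*(-34) = -114/574 - 14*(√2*√5)*(-34) = -114*1/574 - 14*√10*(-34) = -57/287 - (-476)*√10 = -57/287 + 476*√10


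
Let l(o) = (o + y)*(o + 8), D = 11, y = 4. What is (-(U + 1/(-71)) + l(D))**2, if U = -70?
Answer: 635342436/5041 ≈ 1.2604e+5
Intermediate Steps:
l(o) = (4 + o)*(8 + o) (l(o) = (o + 4)*(o + 8) = (4 + o)*(8 + o))
(-(U + 1/(-71)) + l(D))**2 = (-(-70 + 1/(-71)) + (32 + 11**2 + 12*11))**2 = (-(-70 - 1/71) + (32 + 121 + 132))**2 = (-1*(-4971/71) + 285)**2 = (4971/71 + 285)**2 = (25206/71)**2 = 635342436/5041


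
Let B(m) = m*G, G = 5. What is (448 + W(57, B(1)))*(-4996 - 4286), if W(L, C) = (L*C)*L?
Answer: -154944426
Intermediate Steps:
B(m) = 5*m (B(m) = m*5 = 5*m)
W(L, C) = C*L² (W(L, C) = (C*L)*L = C*L²)
(448 + W(57, B(1)))*(-4996 - 4286) = (448 + (5*1)*57²)*(-4996 - 4286) = (448 + 5*3249)*(-9282) = (448 + 16245)*(-9282) = 16693*(-9282) = -154944426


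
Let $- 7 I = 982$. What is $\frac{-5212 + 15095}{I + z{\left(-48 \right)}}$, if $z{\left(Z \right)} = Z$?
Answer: $- \frac{69181}{1318} \approx -52.489$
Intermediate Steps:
$I = - \frac{982}{7}$ ($I = \left(- \frac{1}{7}\right) 982 = - \frac{982}{7} \approx -140.29$)
$\frac{-5212 + 15095}{I + z{\left(-48 \right)}} = \frac{-5212 + 15095}{- \frac{982}{7} - 48} = \frac{9883}{- \frac{1318}{7}} = 9883 \left(- \frac{7}{1318}\right) = - \frac{69181}{1318}$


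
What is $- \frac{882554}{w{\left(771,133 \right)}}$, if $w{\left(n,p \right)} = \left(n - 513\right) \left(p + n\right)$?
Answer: $- \frac{441277}{116616} \approx -3.784$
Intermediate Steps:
$w{\left(n,p \right)} = \left(-513 + n\right) \left(n + p\right)$
$- \frac{882554}{w{\left(771,133 \right)}} = - \frac{882554}{771^{2} - 395523 - 68229 + 771 \cdot 133} = - \frac{882554}{594441 - 395523 - 68229 + 102543} = - \frac{882554}{233232} = \left(-882554\right) \frac{1}{233232} = - \frac{441277}{116616}$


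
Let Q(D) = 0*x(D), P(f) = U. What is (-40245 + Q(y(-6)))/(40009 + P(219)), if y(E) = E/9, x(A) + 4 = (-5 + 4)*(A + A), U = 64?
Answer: -40245/40073 ≈ -1.0043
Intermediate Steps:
x(A) = -4 - 2*A (x(A) = -4 + (-5 + 4)*(A + A) = -4 - 2*A)
P(f) = 64
y(E) = E/9 (y(E) = E*(⅑) = E/9)
Q(D) = 0 (Q(D) = 0*(-4 - 2*D) = 0)
(-40245 + Q(y(-6)))/(40009 + P(219)) = (-40245 + 0)/(40009 + 64) = -40245/40073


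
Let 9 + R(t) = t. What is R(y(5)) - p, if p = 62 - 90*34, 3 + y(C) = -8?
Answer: 2978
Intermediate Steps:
y(C) = -11 (y(C) = -3 - 8 = -11)
p = -2998 (p = 62 - 3060 = -2998)
R(t) = -9 + t
R(y(5)) - p = (-9 - 11) - 1*(-2998) = -20 + 2998 = 2978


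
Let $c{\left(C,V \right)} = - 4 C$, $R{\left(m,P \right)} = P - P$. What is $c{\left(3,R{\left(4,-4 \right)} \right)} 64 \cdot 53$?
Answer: $-40704$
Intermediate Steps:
$R{\left(m,P \right)} = 0$
$c{\left(3,R{\left(4,-4 \right)} \right)} 64 \cdot 53 = \left(-4\right) 3 \cdot 64 \cdot 53 = \left(-12\right) 64 \cdot 53 = \left(-768\right) 53 = -40704$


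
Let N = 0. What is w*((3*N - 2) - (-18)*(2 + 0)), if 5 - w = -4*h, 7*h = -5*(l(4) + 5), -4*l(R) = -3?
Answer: -2720/7 ≈ -388.57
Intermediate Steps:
l(R) = ¾ (l(R) = -¼*(-3) = ¾)
h = -115/28 (h = (-5*(¾ + 5))/7 = (-5*23/4)/7 = (⅐)*(-115/4) = -115/28 ≈ -4.1071)
w = -80/7 (w = 5 - (-4)*(-115)/28 = 5 - 1*115/7 = 5 - 115/7 = -80/7 ≈ -11.429)
w*((3*N - 2) - (-18)*(2 + 0)) = -80*((3*0 - 2) - (-18)*(2 + 0))/7 = -80*((0 - 2) - (-18)*2)/7 = -80*(-2 - 18*(-2))/7 = -80*(-2 + 36)/7 = -80/7*34 = -2720/7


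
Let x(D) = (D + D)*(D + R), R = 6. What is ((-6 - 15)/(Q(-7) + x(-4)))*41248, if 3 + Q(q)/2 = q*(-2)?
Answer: -144368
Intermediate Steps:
Q(q) = -6 - 4*q (Q(q) = -6 + 2*(q*(-2)) = -6 + 2*(-2*q) = -6 - 4*q)
x(D) = 2*D*(6 + D) (x(D) = (D + D)*(D + 6) = (2*D)*(6 + D) = 2*D*(6 + D))
((-6 - 15)/(Q(-7) + x(-4)))*41248 = ((-6 - 15)/((-6 - 4*(-7)) + 2*(-4)*(6 - 4)))*41248 = -21/((-6 + 28) + 2*(-4)*2)*41248 = -21/(22 - 16)*41248 = -21/6*41248 = -21*⅙*41248 = -7/2*41248 = -144368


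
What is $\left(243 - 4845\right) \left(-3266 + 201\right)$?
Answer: $14105130$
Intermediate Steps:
$\left(243 - 4845\right) \left(-3266 + 201\right) = \left(-4602\right) \left(-3065\right) = 14105130$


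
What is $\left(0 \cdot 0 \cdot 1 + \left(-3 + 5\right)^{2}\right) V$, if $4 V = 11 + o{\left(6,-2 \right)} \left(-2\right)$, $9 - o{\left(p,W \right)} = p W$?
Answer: $-31$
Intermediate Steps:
$o{\left(p,W \right)} = 9 - W p$ ($o{\left(p,W \right)} = 9 - p W = 9 - W p$)
$V = - \frac{31}{4}$ ($V = \frac{11 + \left(9 - \left(-2\right) 6\right) \left(-2\right)}{4} = \frac{11 + \left(9 + 12\right) \left(-2\right)}{4} = \frac{11 + 21 \left(-2\right)}{4} = \frac{11 - 42}{4} = \frac{1}{4} \left(-31\right) = - \frac{31}{4} \approx -7.75$)
$\left(0 \cdot 0 \cdot 1 + \left(-3 + 5\right)^{2}\right) V = \left(0 \cdot 0 \cdot 1 + \left(-3 + 5\right)^{2}\right) \left(- \frac{31}{4}\right) = \left(0 \cdot 1 + 2^{2}\right) \left(- \frac{31}{4}\right) = \left(0 + 4\right) \left(- \frac{31}{4}\right) = 4 \left(- \frac{31}{4}\right) = -31$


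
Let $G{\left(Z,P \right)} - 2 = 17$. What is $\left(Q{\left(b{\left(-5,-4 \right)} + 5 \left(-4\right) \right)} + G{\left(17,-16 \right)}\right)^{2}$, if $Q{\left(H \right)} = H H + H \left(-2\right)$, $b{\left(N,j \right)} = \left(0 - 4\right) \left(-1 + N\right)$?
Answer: $729$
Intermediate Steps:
$b{\left(N,j \right)} = 4 - 4 N$ ($b{\left(N,j \right)} = - 4 \left(-1 + N\right) = 4 - 4 N$)
$G{\left(Z,P \right)} = 19$ ($G{\left(Z,P \right)} = 2 + 17 = 19$)
$Q{\left(H \right)} = H^{2} - 2 H$
$\left(Q{\left(b{\left(-5,-4 \right)} + 5 \left(-4\right) \right)} + G{\left(17,-16 \right)}\right)^{2} = \left(\left(\left(4 - -20\right) + 5 \left(-4\right)\right) \left(-2 + \left(\left(4 - -20\right) + 5 \left(-4\right)\right)\right) + 19\right)^{2} = \left(\left(\left(4 + 20\right) - 20\right) \left(-2 + \left(\left(4 + 20\right) - 20\right)\right) + 19\right)^{2} = \left(\left(24 - 20\right) \left(-2 + \left(24 - 20\right)\right) + 19\right)^{2} = \left(4 \left(-2 + 4\right) + 19\right)^{2} = \left(4 \cdot 2 + 19\right)^{2} = \left(8 + 19\right)^{2} = 27^{2} = 729$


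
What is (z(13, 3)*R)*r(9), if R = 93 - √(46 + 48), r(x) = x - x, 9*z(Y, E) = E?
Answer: 0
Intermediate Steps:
z(Y, E) = E/9
r(x) = 0
R = 93 - √94 ≈ 83.305
(z(13, 3)*R)*r(9) = (((⅑)*3)*(93 - √94))*0 = ((93 - √94)/3)*0 = (31 - √94/3)*0 = 0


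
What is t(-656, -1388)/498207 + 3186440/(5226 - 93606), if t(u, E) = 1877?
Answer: -26455680397/733858911 ≈ -36.050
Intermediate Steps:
t(-656, -1388)/498207 + 3186440/(5226 - 93606) = 1877/498207 + 3186440/(5226 - 93606) = 1877*(1/498207) + 3186440/(-88380) = 1877/498207 + 3186440*(-1/88380) = 1877/498207 - 159322/4419 = -26455680397/733858911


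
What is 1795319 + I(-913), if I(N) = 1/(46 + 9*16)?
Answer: 341110611/190 ≈ 1.7953e+6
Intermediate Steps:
I(N) = 1/190 (I(N) = 1/(46 + 144) = 1/190)
1795319 + I(-913) = 1795319 + 1/190 = 341110611/190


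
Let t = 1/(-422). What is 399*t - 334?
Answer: -141347/422 ≈ -334.95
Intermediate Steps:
t = -1/422 ≈ -0.0023697
399*t - 334 = 399*(-1/422) - 334 = -399/422 - 334 = -141347/422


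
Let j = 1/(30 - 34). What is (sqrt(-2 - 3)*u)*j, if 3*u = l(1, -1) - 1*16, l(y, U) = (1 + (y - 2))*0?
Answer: 4*I*sqrt(5)/3 ≈ 2.9814*I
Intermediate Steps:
j = -1/4 (j = 1/(-4) = -1/4 ≈ -0.25000)
l(y, U) = 0 (l(y, U) = (1 + (-2 + y))*0 = (-1 + y)*0 = 0)
u = -16/3 (u = (0 - 1*16)/3 = (0 - 16)/3 = (1/3)*(-16) = -16/3 ≈ -5.3333)
(sqrt(-2 - 3)*u)*j = (sqrt(-2 - 3)*(-16/3))*(-1/4) = (sqrt(-5)*(-16/3))*(-1/4) = ((I*sqrt(5))*(-16/3))*(-1/4) = -16*I*sqrt(5)/3*(-1/4) = 4*I*sqrt(5)/3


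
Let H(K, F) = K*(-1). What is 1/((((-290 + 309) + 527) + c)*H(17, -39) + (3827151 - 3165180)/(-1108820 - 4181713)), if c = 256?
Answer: -1763511/24043929631 ≈ -7.3345e-5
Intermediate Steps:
H(K, F) = -K
1/((((-290 + 309) + 527) + c)*H(17, -39) + (3827151 - 3165180)/(-1108820 - 4181713)) = 1/((((-290 + 309) + 527) + 256)*(-1*17) + (3827151 - 3165180)/(-1108820 - 4181713)) = 1/(((19 + 527) + 256)*(-17) + 661971/(-5290533)) = 1/((546 + 256)*(-17) + 661971*(-1/5290533)) = 1/(802*(-17) - 220657/1763511) = 1/(-13634 - 220657/1763511) = 1/(-24043929631/1763511) = -1763511/24043929631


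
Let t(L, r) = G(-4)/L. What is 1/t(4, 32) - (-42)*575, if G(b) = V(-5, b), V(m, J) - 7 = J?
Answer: 72454/3 ≈ 24151.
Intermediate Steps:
V(m, J) = 7 + J
G(b) = 7 + b
t(L, r) = 3/L (t(L, r) = (7 - 4)/L = 3/L)
1/t(4, 32) - (-42)*575 = 1/(3/4) - (-42)*575 = 1/(3*(¼)) - 1*(-24150) = 1/(¾) + 24150 = 4/3 + 24150 = 72454/3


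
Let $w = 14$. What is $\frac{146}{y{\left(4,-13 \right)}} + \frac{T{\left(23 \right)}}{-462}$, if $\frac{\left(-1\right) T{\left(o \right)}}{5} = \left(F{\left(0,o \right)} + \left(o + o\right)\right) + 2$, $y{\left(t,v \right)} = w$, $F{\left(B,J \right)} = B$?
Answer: $\frac{843}{77} \approx 10.948$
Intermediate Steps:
$y{\left(t,v \right)} = 14$
$T{\left(o \right)} = -10 - 10 o$ ($T{\left(o \right)} = - 5 \left(\left(0 + \left(o + o\right)\right) + 2\right) = - 5 \left(\left(0 + 2 o\right) + 2\right) = - 5 \left(2 o + 2\right) = - 5 \left(2 + 2 o\right) = -10 - 10 o$)
$\frac{146}{y{\left(4,-13 \right)}} + \frac{T{\left(23 \right)}}{-462} = \frac{146}{14} + \frac{-10 - 230}{-462} = 146 \cdot \frac{1}{14} + \left(-10 - 230\right) \left(- \frac{1}{462}\right) = \frac{73}{7} - - \frac{40}{77} = \frac{73}{7} + \frac{40}{77} = \frac{843}{77}$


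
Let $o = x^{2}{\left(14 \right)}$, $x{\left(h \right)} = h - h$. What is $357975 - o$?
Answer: $357975$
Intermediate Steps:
$x{\left(h \right)} = 0$
$o = 0$ ($o = 0^{2} = 0$)
$357975 - o = 357975 - 0 = 357975 + 0 = 357975$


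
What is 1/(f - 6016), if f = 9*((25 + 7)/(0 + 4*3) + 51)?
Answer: -1/5533 ≈ -0.00018073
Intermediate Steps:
f = 483 (f = 9*(32/(0 + 12) + 51) = 9*(32/12 + 51) = 9*(32*(1/12) + 51) = 9*(8/3 + 51) = 9*(161/3) = 483)
1/(f - 6016) = 1/(483 - 6016) = 1/(-5533) = -1/5533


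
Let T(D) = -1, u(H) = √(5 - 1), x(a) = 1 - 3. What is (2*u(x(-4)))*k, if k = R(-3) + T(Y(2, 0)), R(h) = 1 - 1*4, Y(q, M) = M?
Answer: -16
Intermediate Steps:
x(a) = -2
u(H) = 2 (u(H) = √4 = 2)
R(h) = -3 (R(h) = 1 - 4 = -3)
k = -4 (k = -3 - 1 = -4)
(2*u(x(-4)))*k = (2*2)*(-4) = 4*(-4) = -16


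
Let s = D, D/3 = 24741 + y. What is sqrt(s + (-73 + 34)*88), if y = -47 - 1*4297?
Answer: sqrt(57759) ≈ 240.33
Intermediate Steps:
y = -4344 (y = -47 - 4297 = -4344)
D = 61191 (D = 3*(24741 - 4344) = 3*20397 = 61191)
s = 61191
sqrt(s + (-73 + 34)*88) = sqrt(61191 + (-73 + 34)*88) = sqrt(61191 - 39*88) = sqrt(61191 - 3432) = sqrt(57759)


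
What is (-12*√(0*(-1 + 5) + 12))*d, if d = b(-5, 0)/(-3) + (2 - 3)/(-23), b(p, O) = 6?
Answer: 1080*√3/23 ≈ 81.331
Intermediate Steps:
d = -45/23 (d = 6/(-3) + (2 - 3)/(-23) = 6*(-⅓) - 1*(-1/23) = -2 + 1/23 = -45/23 ≈ -1.9565)
(-12*√(0*(-1 + 5) + 12))*d = -12*√(0*(-1 + 5) + 12)*(-45/23) = -12*√(0*4 + 12)*(-45/23) = -12*√(0 + 12)*(-45/23) = -24*√3*(-45/23) = 1080*√3/23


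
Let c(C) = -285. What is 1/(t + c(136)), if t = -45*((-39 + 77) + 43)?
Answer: -1/3930 ≈ -0.00025445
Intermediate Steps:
t = -3645 (t = -45*(38 + 43) = -45*81 = -3645)
1/(t + c(136)) = 1/(-3645 - 285) = 1/(-3930) = -1/3930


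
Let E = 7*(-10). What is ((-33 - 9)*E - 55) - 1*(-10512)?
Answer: 13397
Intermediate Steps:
E = -70
((-33 - 9)*E - 55) - 1*(-10512) = ((-33 - 9)*(-70) - 55) - 1*(-10512) = (-42*(-70) - 55) + 10512 = (2940 - 55) + 10512 = 2885 + 10512 = 13397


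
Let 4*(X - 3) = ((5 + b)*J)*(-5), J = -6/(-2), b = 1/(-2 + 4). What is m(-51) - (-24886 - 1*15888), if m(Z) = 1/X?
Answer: 5749126/141 ≈ 40774.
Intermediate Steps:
b = ½ (b = 1/2 = ½ ≈ 0.50000)
J = 3 (J = -6*(-½) = 3)
X = -141/8 (X = 3 + (((5 + ½)*3)*(-5))/4 = 3 + (((11/2)*3)*(-5))/4 = 3 + ((33/2)*(-5))/4 = 3 + (¼)*(-165/2) = 3 - 165/8 = -141/8 ≈ -17.625)
m(Z) = -8/141 (m(Z) = 1/(-141/8) = -8/141)
m(-51) - (-24886 - 1*15888) = -8/141 - (-24886 - 1*15888) = -8/141 - (-24886 - 15888) = -8/141 - 1*(-40774) = -8/141 + 40774 = 5749126/141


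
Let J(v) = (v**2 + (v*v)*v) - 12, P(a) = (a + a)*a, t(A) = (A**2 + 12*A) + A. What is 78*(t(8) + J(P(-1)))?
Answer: 13104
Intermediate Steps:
t(A) = A**2 + 13*A
P(a) = 2*a**2 (P(a) = (2*a)*a = 2*a**2)
J(v) = -12 + v**2 + v**3 (J(v) = (v**2 + v**2*v) - 12 = (v**2 + v**3) - 12 = -12 + v**2 + v**3)
78*(t(8) + J(P(-1))) = 78*(8*(13 + 8) + (-12 + (2*(-1)**2)**2 + (2*(-1)**2)**3)) = 78*(8*21 + (-12 + (2*1)**2 + (2*1)**3)) = 78*(168 + (-12 + 2**2 + 2**3)) = 78*(168 + (-12 + 4 + 8)) = 78*(168 + 0) = 78*168 = 13104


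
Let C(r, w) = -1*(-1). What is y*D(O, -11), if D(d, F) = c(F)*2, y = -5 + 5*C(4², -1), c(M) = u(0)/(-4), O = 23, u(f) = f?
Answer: 0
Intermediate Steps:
C(r, w) = 1
c(M) = 0 (c(M) = 0/(-4) = 0*(-¼) = 0)
y = 0 (y = -5 + 5*1 = -5 + 5 = 0)
D(d, F) = 0 (D(d, F) = 0*2 = 0)
y*D(O, -11) = 0*0 = 0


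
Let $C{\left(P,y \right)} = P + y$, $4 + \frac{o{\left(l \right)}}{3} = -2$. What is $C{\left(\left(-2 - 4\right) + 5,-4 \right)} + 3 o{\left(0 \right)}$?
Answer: $-59$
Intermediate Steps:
$o{\left(l \right)} = -18$ ($o{\left(l \right)} = -12 + 3 \left(-2\right) = -12 - 6 = -18$)
$C{\left(\left(-2 - 4\right) + 5,-4 \right)} + 3 o{\left(0 \right)} = \left(\left(\left(-2 - 4\right) + 5\right) - 4\right) + 3 \left(-18\right) = \left(\left(-6 + 5\right) - 4\right) - 54 = \left(-1 - 4\right) - 54 = -5 - 54 = -59$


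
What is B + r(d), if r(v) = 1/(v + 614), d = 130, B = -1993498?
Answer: -1483162511/744 ≈ -1.9935e+6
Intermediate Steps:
r(v) = 1/(614 + v)
B + r(d) = -1993498 + 1/(614 + 130) = -1993498 + 1/744 = -1483162511/744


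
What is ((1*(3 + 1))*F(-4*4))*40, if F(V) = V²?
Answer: 40960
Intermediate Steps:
((1*(3 + 1))*F(-4*4))*40 = ((1*(3 + 1))*(-4*4)²)*40 = ((1*4)*(-16)²)*40 = (4*256)*40 = 1024*40 = 40960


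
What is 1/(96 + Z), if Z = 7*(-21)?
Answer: -1/51 ≈ -0.019608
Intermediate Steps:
Z = -147
1/(96 + Z) = 1/(96 - 147) = 1/(-51) = -1/51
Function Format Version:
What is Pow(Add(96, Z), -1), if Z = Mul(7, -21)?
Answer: Rational(-1, 51) ≈ -0.019608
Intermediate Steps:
Z = -147
Pow(Add(96, Z), -1) = Pow(Add(96, -147), -1) = Pow(-51, -1) = Rational(-1, 51)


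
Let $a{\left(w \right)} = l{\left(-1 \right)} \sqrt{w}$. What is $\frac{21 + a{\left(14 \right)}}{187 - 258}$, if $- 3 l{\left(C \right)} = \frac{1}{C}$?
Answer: $- \frac{21}{71} - \frac{\sqrt{14}}{213} \approx -0.31334$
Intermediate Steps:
$l{\left(C \right)} = - \frac{1}{3 C}$
$a{\left(w \right)} = \frac{\sqrt{w}}{3}$ ($a{\left(w \right)} = - \frac{1}{3 \left(-1\right)} \sqrt{w} = \left(- \frac{1}{3}\right) \left(-1\right) \sqrt{w} = \frac{\sqrt{w}}{3}$)
$\frac{21 + a{\left(14 \right)}}{187 - 258} = \frac{21 + \frac{\sqrt{14}}{3}}{187 - 258} = \frac{21 + \frac{\sqrt{14}}{3}}{-71} = \left(21 + \frac{\sqrt{14}}{3}\right) \left(- \frac{1}{71}\right) = - \frac{21}{71} - \frac{\sqrt{14}}{213}$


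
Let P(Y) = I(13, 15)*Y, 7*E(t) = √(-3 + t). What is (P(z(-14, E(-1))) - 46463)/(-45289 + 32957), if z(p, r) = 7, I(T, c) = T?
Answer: 11593/3083 ≈ 3.7603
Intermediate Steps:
E(t) = √(-3 + t)/7
P(Y) = 13*Y
(P(z(-14, E(-1))) - 46463)/(-45289 + 32957) = (13*7 - 46463)/(-45289 + 32957) = (91 - 46463)/(-12332) = -46372*(-1/12332) = 11593/3083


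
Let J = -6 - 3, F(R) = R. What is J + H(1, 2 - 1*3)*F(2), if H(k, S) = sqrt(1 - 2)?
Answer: -9 + 2*I ≈ -9.0 + 2.0*I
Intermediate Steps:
J = -9
H(k, S) = I (H(k, S) = sqrt(-1) = I)
J + H(1, 2 - 1*3)*F(2) = -9 + I*2 = -9 + 2*I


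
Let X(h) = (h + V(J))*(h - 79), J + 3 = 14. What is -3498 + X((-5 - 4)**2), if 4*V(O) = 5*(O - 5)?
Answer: -3321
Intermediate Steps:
J = 11 (J = -3 + 14 = 11)
V(O) = -25/4 + 5*O/4 (V(O) = (5*(O - 5))/4 = (5*(-5 + O))/4 = (-25 + 5*O)/4 = -25/4 + 5*O/4)
X(h) = (-79 + h)*(15/2 + h) (X(h) = (h + (-25/4 + (5/4)*11))*(h - 79) = (h + (-25/4 + 55/4))*(-79 + h) = (h + 15/2)*(-79 + h) = (15/2 + h)*(-79 + h) = (-79 + h)*(15/2 + h))
-3498 + X((-5 - 4)**2) = -3498 + (-1185/2 + ((-5 - 4)**2)**2 - 143*(-5 - 4)**2/2) = -3498 + (-1185/2 + ((-9)**2)**2 - 143/2*(-9)**2) = -3498 + (-1185/2 + 81**2 - 143/2*81) = -3498 + (-1185/2 + 6561 - 11583/2) = -3498 + 177 = -3321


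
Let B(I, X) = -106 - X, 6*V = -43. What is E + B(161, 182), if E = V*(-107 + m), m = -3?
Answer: 1501/3 ≈ 500.33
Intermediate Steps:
V = -43/6 (V = (⅙)*(-43) = -43/6 ≈ -7.1667)
E = 2365/3 (E = -43*(-107 - 3)/6 = -43/6*(-110) = 2365/3 ≈ 788.33)
E + B(161, 182) = 2365/3 + (-106 - 1*182) = 2365/3 + (-106 - 182) = 2365/3 - 288 = 1501/3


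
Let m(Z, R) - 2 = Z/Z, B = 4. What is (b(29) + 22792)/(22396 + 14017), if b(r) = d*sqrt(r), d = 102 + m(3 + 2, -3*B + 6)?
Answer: 22792/36413 + 105*sqrt(29)/36413 ≈ 0.64146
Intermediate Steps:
m(Z, R) = 3 (m(Z, R) = 2 + Z/Z = 2 + 1 = 3)
d = 105 (d = 102 + 3 = 105)
b(r) = 105*sqrt(r)
(b(29) + 22792)/(22396 + 14017) = (105*sqrt(29) + 22792)/(22396 + 14017) = (22792 + 105*sqrt(29))/36413 = (22792 + 105*sqrt(29))*(1/36413) = 22792/36413 + 105*sqrt(29)/36413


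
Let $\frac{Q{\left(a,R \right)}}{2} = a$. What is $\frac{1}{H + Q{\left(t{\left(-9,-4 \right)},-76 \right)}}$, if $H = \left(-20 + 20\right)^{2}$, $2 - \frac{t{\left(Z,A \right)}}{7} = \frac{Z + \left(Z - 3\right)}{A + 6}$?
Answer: $\frac{1}{175} \approx 0.0057143$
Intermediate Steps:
$t{\left(Z,A \right)} = 14 - \frac{7 \left(-3 + 2 Z\right)}{6 + A}$ ($t{\left(Z,A \right)} = 14 - 7 \frac{Z + \left(Z - 3\right)}{A + 6} = 14 - 7 \frac{Z + \left(-3 + Z\right)}{6 + A} = 14 - 7 \frac{-3 + 2 Z}{6 + A} = 14 - \frac{7 \left(-3 + 2 Z\right)}{6 + A}$)
$H = 0$ ($H = 0^{2} = 0$)
$Q{\left(a,R \right)} = 2 a$
$\frac{1}{H + Q{\left(t{\left(-9,-4 \right)},-76 \right)}} = \frac{1}{0 + 2 \frac{7 \left(15 - -18 + 2 \left(-4\right)\right)}{6 - 4}} = \frac{1}{0 + 2 \frac{7 \left(15 + 18 - 8\right)}{2}} = \frac{1}{0 + 2 \cdot 7 \cdot \frac{1}{2} \cdot 25} = \frac{1}{0 + 2 \cdot \frac{175}{2}} = \frac{1}{0 + 175} = \frac{1}{175}$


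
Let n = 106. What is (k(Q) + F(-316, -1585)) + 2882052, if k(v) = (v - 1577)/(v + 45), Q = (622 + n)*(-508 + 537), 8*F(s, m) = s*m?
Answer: 124600361153/42314 ≈ 2.9447e+6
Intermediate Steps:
F(s, m) = m*s/8 (F(s, m) = (s*m)/8 = (m*s)/8 = m*s/8)
Q = 21112 (Q = (622 + 106)*(-508 + 537) = 728*29 = 21112)
k(v) = (-1577 + v)/(45 + v)
(k(Q) + F(-316, -1585)) + 2882052 = ((-1577 + 21112)/(45 + 21112) + (1/8)*(-1585)*(-316)) + 2882052 = (19535/21157 + 125215/2) + 2882052 = 2649212825/42314 + 2882052 = 124600361153/42314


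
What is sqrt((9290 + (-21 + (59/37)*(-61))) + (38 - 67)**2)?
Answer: sqrt(13707427)/37 ≈ 100.06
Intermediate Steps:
sqrt((9290 + (-21 + (59/37)*(-61))) + (38 - 67)**2) = sqrt((9290 + (-21 + (59*(1/37))*(-61))) + (-29)**2) = sqrt((9290 + (-21 + (59/37)*(-61))) + 841) = sqrt((9290 + (-21 - 3599/37)) + 841) = sqrt((9290 - 4376/37) + 841) = sqrt(339354/37 + 841) = sqrt(370471/37) = sqrt(13707427)/37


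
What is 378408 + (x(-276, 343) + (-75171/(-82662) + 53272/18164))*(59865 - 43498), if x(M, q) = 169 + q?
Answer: 1103732170162071/125122714 ≈ 8.8212e+6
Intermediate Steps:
378408 + (x(-276, 343) + (-75171/(-82662) + 53272/18164))*(59865 - 43498) = 378408 + ((169 + 343) + (-75171/(-82662) + 53272/18164))*(59865 - 43498) = 378408 + (512 + (-75171*(-1/82662) + 53272*(1/18164)))*16367 = 378408 + (512 + (25057/27554 + 13318/4541))*16367 = 378408 + (512 + 480748009/125122714)*16367 = 378408 + (64543577577/125122714)*16367 = 378408 + 1056384734202759/125122714 = 1103732170162071/125122714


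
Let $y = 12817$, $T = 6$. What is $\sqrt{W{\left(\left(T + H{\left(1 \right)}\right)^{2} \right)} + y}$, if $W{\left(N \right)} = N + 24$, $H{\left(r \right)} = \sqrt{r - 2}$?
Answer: $2 \sqrt{3219 + 3 i} \approx 113.47 + 0.052876 i$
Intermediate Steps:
$H{\left(r \right)} = \sqrt{-2 + r}$
$W{\left(N \right)} = 24 + N$
$\sqrt{W{\left(\left(T + H{\left(1 \right)}\right)^{2} \right)} + y} = \sqrt{\left(24 + \left(6 + \sqrt{-2 + 1}\right)^{2}\right) + 12817} = \sqrt{\left(24 + \left(6 + \sqrt{-1}\right)^{2}\right) + 12817} = \sqrt{\left(24 + \left(6 + i\right)^{2}\right) + 12817} = \sqrt{12841 + \left(6 + i\right)^{2}}$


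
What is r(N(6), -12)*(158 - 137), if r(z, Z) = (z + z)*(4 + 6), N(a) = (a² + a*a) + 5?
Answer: 32340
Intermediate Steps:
N(a) = 5 + 2*a² (N(a) = (a² + a²) + 5 = 2*a² + 5 = 5 + 2*a²)
r(z, Z) = 20*z (r(z, Z) = (2*z)*10 = 20*z)
r(N(6), -12)*(158 - 137) = (20*(5 + 2*6²))*(158 - 137) = (20*(5 + 2*36))*21 = (20*(5 + 72))*21 = (20*77)*21 = 1540*21 = 32340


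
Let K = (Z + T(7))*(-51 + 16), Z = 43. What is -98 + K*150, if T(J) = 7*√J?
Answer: -225848 - 36750*√7 ≈ -3.2308e+5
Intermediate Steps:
K = -1505 - 245*√7 (K = (43 + 7*√7)*(-51 + 16) = (43 + 7*√7)*(-35) = -1505 - 245*√7 ≈ -2153.2)
-98 + K*150 = -98 + (-1505 - 245*√7)*150 = -98 + (-225750 - 36750*√7) = -225848 - 36750*√7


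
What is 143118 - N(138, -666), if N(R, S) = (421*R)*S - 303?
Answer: 38836689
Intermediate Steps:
N(R, S) = -303 + 421*R*S (N(R, S) = 421*R*S - 303 = -303 + 421*R*S)
143118 - N(138, -666) = 143118 - (-303 + 421*138*(-666)) = 143118 - (-303 - 38693268) = 143118 - 1*(-38693571) = 143118 + 38693571 = 38836689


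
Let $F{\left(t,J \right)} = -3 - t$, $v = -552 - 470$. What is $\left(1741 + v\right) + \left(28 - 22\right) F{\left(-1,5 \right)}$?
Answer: $707$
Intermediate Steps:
$v = -1022$ ($v = -552 - 470 = -1022$)
$\left(1741 + v\right) + \left(28 - 22\right) F{\left(-1,5 \right)} = \left(1741 - 1022\right) + \left(28 - 22\right) \left(-3 - -1\right) = 719 + 6 \left(-3 + 1\right) = 719 + 6 \left(-2\right) = 719 - 12 = 707$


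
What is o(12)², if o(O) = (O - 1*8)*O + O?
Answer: 3600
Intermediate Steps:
o(O) = O + O*(-8 + O) (o(O) = (O - 8)*O + O = (-8 + O)*O + O = O*(-8 + O) + O = O + O*(-8 + O))
o(12)² = (12*(-7 + 12))² = (12*5)² = 60² = 3600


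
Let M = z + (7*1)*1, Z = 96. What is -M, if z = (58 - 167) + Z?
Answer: 6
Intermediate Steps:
z = -13 (z = (58 - 167) + 96 = -109 + 96 = -13)
M = -6 (M = -13 + (7*1)*1 = -13 + 7*1 = -13 + 7 = -6)
-M = -1*(-6) = 6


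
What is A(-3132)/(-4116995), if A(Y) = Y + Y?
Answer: 6264/4116995 ≈ 0.0015215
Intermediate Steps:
A(Y) = 2*Y
A(-3132)/(-4116995) = (2*(-3132))/(-4116995) = -6264*(-1/4116995) = 6264/4116995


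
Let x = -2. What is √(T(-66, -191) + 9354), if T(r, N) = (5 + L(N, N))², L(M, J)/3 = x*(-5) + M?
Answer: √298798 ≈ 546.62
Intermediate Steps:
L(M, J) = 30 + 3*M (L(M, J) = 3*(-2*(-5) + M) = 3*(10 + M) = 30 + 3*M)
T(r, N) = (35 + 3*N)² (T(r, N) = (5 + (30 + 3*N))² = (35 + 3*N)²)
√(T(-66, -191) + 9354) = √((35 + 3*(-191))² + 9354) = √((35 - 573)² + 9354) = √((-538)² + 9354) = √(289444 + 9354) = √298798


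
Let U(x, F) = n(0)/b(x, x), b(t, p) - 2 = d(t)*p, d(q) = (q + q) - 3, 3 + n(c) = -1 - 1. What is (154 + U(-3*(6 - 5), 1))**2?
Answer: 19900521/841 ≈ 23663.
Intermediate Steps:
n(c) = -5 (n(c) = -3 + (-1 - 1) = -3 - 2 = -5)
d(q) = -3 + 2*q (d(q) = 2*q - 3 = -3 + 2*q)
b(t, p) = 2 + p*(-3 + 2*t) (b(t, p) = 2 + (-3 + 2*t)*p = 2 + p*(-3 + 2*t))
U(x, F) = -5/(2 + x*(-3 + 2*x))
(154 + U(-3*(6 - 5), 1))**2 = (154 - 5/(2 + (-3*(6 - 5))*(-3 + 2*(-3*(6 - 5)))))**2 = (154 - 5/(2 + (-3*1)*(-3 + 2*(-3*1))))**2 = (154 - 5/(2 - 3*(-3 + 2*(-3))))**2 = (154 - 5/(2 - 3*(-3 - 6)))**2 = (154 - 5/(2 - 3*(-9)))**2 = (154 - 5/(2 + 27))**2 = (154 - 5/29)**2 = (4461/29)**2 = 19900521/841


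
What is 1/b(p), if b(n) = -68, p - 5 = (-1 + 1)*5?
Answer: -1/68 ≈ -0.014706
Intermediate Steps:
p = 5 (p = 5 + (-1 + 1)*5 = 5 + 0*5 = 5 + 0 = 5)
1/b(p) = 1/(-68) = -1/68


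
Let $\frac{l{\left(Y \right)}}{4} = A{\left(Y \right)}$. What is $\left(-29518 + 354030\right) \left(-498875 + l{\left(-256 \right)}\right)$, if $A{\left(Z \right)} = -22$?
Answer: $-161919481056$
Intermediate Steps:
$l{\left(Y \right)} = -88$ ($l{\left(Y \right)} = 4 \left(-22\right) = -88$)
$\left(-29518 + 354030\right) \left(-498875 + l{\left(-256 \right)}\right) = \left(-29518 + 354030\right) \left(-498875 - 88\right) = 324512 \left(-498963\right) = -161919481056$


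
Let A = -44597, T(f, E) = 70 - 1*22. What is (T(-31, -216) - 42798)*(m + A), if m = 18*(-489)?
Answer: 2282807250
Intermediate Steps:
T(f, E) = 48 (T(f, E) = 70 - 22 = 48)
m = -8802
(T(-31, -216) - 42798)*(m + A) = (48 - 42798)*(-8802 - 44597) = -42750*(-53399) = 2282807250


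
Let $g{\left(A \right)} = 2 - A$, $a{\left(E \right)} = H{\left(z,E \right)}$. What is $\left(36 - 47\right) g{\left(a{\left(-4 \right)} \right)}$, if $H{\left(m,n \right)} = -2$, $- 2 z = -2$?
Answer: $-44$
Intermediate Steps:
$z = 1$ ($z = \left(- \frac{1}{2}\right) \left(-2\right) = 1$)
$a{\left(E \right)} = -2$
$\left(36 - 47\right) g{\left(a{\left(-4 \right)} \right)} = \left(36 - 47\right) \left(2 - -2\right) = - 11 \left(2 + 2\right) = \left(-11\right) 4 = -44$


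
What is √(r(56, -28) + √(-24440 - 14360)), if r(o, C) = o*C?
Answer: 2*√(-392 + 5*I*√97) ≈ 2.4823 + 39.676*I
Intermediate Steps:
r(o, C) = C*o
√(r(56, -28) + √(-24440 - 14360)) = √(-28*56 + √(-24440 - 14360)) = √(-1568 + √(-38800)) = √(-1568 + 20*I*√97)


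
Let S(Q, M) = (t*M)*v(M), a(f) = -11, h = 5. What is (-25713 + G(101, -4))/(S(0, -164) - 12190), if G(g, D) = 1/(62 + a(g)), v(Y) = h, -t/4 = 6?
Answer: -655681/190995 ≈ -3.4330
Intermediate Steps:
t = -24 (t = -4*6 = -24)
v(Y) = 5
G(g, D) = 1/51 (G(g, D) = 1/(62 - 11) = 1/51)
S(Q, M) = -120*M (S(Q, M) = -24*M*5 = -120*M)
(-25713 + G(101, -4))/(S(0, -164) - 12190) = (-25713 + 1/51)/(-120*(-164) - 12190) = -1311362/(51*(19680 - 12190)) = -1311362/51/7490 = -1311362/51*1/7490 = -655681/190995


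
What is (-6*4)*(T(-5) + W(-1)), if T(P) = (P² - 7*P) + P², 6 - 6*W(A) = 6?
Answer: -2040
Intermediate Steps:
W(A) = 0 (W(A) = 1 - ⅙*6 = 1 - 1 = 0)
T(P) = -7*P + 2*P²
(-6*4)*(T(-5) + W(-1)) = (-6*4)*(-5*(-7 + 2*(-5)) + 0) = -24*(-5*(-7 - 10) + 0) = -24*(-5*(-17) + 0) = -24*(85 + 0) = -24*85 = -2040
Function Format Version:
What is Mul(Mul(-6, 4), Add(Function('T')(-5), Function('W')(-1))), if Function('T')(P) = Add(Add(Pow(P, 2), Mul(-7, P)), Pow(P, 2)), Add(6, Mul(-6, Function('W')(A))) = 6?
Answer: -2040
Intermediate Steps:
Function('W')(A) = 0 (Function('W')(A) = Add(1, Mul(Rational(-1, 6), 6)) = Add(1, -1) = 0)
Function('T')(P) = Add(Mul(-7, P), Mul(2, Pow(P, 2)))
Mul(Mul(-6, 4), Add(Function('T')(-5), Function('W')(-1))) = Mul(Mul(-6, 4), Add(Mul(-5, Add(-7, Mul(2, -5))), 0)) = Mul(-24, Add(Mul(-5, Add(-7, -10)), 0)) = Mul(-24, Add(Mul(-5, -17), 0)) = Mul(-24, Add(85, 0)) = Mul(-24, 85) = -2040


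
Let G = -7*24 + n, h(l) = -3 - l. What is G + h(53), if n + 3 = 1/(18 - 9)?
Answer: -2042/9 ≈ -226.89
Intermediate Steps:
n = -26/9 (n = -3 + 1/(18 - 9) = -3 + 1/9 = -3 + ⅑ = -26/9 ≈ -2.8889)
G = -1538/9 (G = -7*24 - 26/9 = -168 - 26/9 = -1538/9 ≈ -170.89)
G + h(53) = -1538/9 + (-3 - 1*53) = -1538/9 + (-3 - 53) = -1538/9 - 56 = -2042/9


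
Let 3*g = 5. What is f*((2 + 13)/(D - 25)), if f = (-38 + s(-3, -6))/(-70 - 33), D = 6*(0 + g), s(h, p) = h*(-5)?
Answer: -23/103 ≈ -0.22330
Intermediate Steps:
g = 5/3 (g = (⅓)*5 = 5/3 ≈ 1.6667)
s(h, p) = -5*h
D = 10 (D = 6*(0 + 5/3) = 6*(5/3) = 10)
f = 23/103 (f = (-38 - 5*(-3))/(-70 - 33) = (-38 + 15)/(-103) = -23*(-1/103) = 23/103 ≈ 0.22330)
f*((2 + 13)/(D - 25)) = 23*((2 + 13)/(10 - 25))/103 = 23*(15/(-15))/103 = 23*(15*(-1/15))/103 = (23/103)*(-1) = -23/103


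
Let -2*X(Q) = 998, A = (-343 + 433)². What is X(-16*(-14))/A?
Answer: -499/8100 ≈ -0.061605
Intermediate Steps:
A = 8100 (A = 90² = 8100)
X(Q) = -499 (X(Q) = -½*998 = -499)
X(-16*(-14))/A = -499/8100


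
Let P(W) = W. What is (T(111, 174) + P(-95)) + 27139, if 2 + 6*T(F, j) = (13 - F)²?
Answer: 85933/3 ≈ 28644.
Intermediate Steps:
T(F, j) = -⅓ + (13 - F)²/6
(T(111, 174) + P(-95)) + 27139 = ((-⅓ + (-13 + 111)²/6) - 95) + 27139 = ((-⅓ + (⅙)*98²) - 95) + 27139 = ((-⅓ + (⅙)*9604) - 95) + 27139 = ((-⅓ + 4802/3) - 95) + 27139 = (4801/3 - 95) + 27139 = 4516/3 + 27139 = 85933/3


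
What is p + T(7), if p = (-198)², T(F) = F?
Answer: 39211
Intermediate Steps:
p = 39204
p + T(7) = 39204 + 7 = 39211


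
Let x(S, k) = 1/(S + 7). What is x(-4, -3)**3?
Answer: 1/27 ≈ 0.037037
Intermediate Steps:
x(S, k) = 1/(7 + S)
x(-4, -3)**3 = (1/(7 - 4))**3 = (1/3)**3 = 1/27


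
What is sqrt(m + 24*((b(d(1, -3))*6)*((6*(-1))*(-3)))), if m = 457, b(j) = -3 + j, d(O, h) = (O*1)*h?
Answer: I*sqrt(15095) ≈ 122.86*I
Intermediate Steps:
d(O, h) = O*h
sqrt(m + 24*((b(d(1, -3))*6)*((6*(-1))*(-3)))) = sqrt(457 + 24*(((-3 + 1*(-3))*6)*((6*(-1))*(-3)))) = sqrt(457 + 24*(((-3 - 3)*6)*(-6*(-3)))) = sqrt(457 + 24*(-6*6*18)) = sqrt(457 + 24*(-36*18)) = sqrt(457 + 24*(-648)) = sqrt(457 - 15552) = sqrt(-15095) = I*sqrt(15095)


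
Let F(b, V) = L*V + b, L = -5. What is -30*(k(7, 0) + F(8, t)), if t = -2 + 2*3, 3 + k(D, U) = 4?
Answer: 330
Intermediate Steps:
k(D, U) = 1 (k(D, U) = -3 + 4 = 1)
t = 4 (t = -2 + 6 = 4)
F(b, V) = b - 5*V (F(b, V) = -5*V + b = b - 5*V)
-30*(k(7, 0) + F(8, t)) = -30*(1 + (8 - 5*4)) = -30*(1 + (8 - 20)) = -30*(1 - 12) = -30*(-11) = 330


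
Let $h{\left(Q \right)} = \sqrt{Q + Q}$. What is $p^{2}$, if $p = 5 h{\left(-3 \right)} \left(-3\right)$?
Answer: $-1350$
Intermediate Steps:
$h{\left(Q \right)} = \sqrt{2} \sqrt{Q}$ ($h{\left(Q \right)} = \sqrt{2 Q} = \sqrt{2} \sqrt{Q}$)
$p = - 15 i \sqrt{6}$ ($p = 5 \sqrt{2} \sqrt{-3} \left(-3\right) = 5 \sqrt{2} i \sqrt{3} \left(-3\right) = 5 i \sqrt{6} \left(-3\right) = - 15 i \sqrt{6} \approx - 36.742 i$)
$p^{2} = \left(- 15 i \sqrt{6}\right)^{2} = -1350$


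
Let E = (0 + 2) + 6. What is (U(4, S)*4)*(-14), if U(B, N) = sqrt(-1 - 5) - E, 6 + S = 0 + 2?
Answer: 448 - 56*I*sqrt(6) ≈ 448.0 - 137.17*I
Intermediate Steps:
E = 8 (E = 2 + 6 = 8)
S = -4 (S = -6 + (0 + 2) = -6 + 2 = -4)
U(B, N) = -8 + I*sqrt(6) (U(B, N) = sqrt(-1 - 5) - 1*8 = sqrt(-6) - 8 = I*sqrt(6) - 8 = -8 + I*sqrt(6))
(U(4, S)*4)*(-14) = ((-8 + I*sqrt(6))*4)*(-14) = (-32 + 4*I*sqrt(6))*(-14) = 448 - 56*I*sqrt(6)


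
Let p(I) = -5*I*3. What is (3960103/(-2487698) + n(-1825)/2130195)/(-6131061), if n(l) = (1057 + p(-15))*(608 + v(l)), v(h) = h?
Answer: 12317083103497/32490220224037717710 ≈ 3.7910e-7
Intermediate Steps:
p(I) = -15*I
n(l) = 779456 + 1282*l (n(l) = (1057 - 15*(-15))*(608 + l) = (1057 + 225)*(608 + l) = 1282*(608 + l) = 779456 + 1282*l)
(3960103/(-2487698) + n(-1825)/2130195)/(-6131061) = (3960103/(-2487698) + (779456 + 1282*(-1825))/2130195)/(-6131061) = (3960103*(-1/2487698) + (779456 - 2339650)*(1/2130195))*(-1/6131061) = (-3960103/2487698 - 1560194*1/2130195)*(-1/6131061) = (-3960103/2487698 - 1560194/2130195)*(-1/6131061) = -12317083103497/5299281841110*(-1/6131061) = 12317083103497/32490220224037717710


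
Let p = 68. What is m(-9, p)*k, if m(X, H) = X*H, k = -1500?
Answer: 918000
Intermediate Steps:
m(X, H) = H*X
m(-9, p)*k = (68*(-9))*(-1500) = -612*(-1500) = 918000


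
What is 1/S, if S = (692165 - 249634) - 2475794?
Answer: -1/2033263 ≈ -4.9182e-7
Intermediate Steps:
S = -2033263 (S = 442531 - 2475794 = -2033263)
1/S = 1/(-2033263) = -1/2033263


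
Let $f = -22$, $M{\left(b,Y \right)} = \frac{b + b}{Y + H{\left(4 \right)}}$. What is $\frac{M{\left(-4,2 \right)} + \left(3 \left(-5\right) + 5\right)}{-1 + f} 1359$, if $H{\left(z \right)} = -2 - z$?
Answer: $\frac{10872}{23} \approx 472.7$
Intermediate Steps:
$M{\left(b,Y \right)} = \frac{2 b}{-6 + Y}$ ($M{\left(b,Y \right)} = \frac{b + b}{Y - 6} = \frac{2 b}{Y - 6} = \frac{2 b}{-6 + Y}$)
$\frac{M{\left(-4,2 \right)} + \left(3 \left(-5\right) + 5\right)}{-1 + f} 1359 = \frac{2 \left(-4\right) \frac{1}{-6 + 2} + \left(3 \left(-5\right) + 5\right)}{-1 - 22} \cdot 1359 = \frac{2 \left(-4\right) \frac{1}{-4} + \left(-15 + 5\right)}{-23} \cdot 1359 = \left(2 \left(-4\right) \left(- \frac{1}{4}\right) - 10\right) \left(- \frac{1}{23}\right) 1359 = \left(2 - 10\right) \left(- \frac{1}{23}\right) 1359 = \left(-8\right) \left(- \frac{1}{23}\right) 1359 = \frac{8}{23} \cdot 1359 = \frac{10872}{23}$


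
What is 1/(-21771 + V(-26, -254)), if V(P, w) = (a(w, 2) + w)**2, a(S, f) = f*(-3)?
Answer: 1/45829 ≈ 2.1820e-5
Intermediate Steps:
a(S, f) = -3*f
V(P, w) = (-6 + w)**2 (V(P, w) = (-3*2 + w)**2 = (-6 + w)**2)
1/(-21771 + V(-26, -254)) = 1/(-21771 + (-6 - 254)**2) = 1/(-21771 + (-260)**2) = 1/(-21771 + 67600) = 1/45829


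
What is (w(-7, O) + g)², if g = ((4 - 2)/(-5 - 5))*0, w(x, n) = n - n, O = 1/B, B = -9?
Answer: 0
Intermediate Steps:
O = -⅑ (O = 1/(-9) = -⅑ ≈ -0.11111)
w(x, n) = 0
g = 0 (g = (2/(-10))*0 = (2*(-⅒))*0 = -⅕*0 = 0)
(w(-7, O) + g)² = (0 + 0)² = 0² = 0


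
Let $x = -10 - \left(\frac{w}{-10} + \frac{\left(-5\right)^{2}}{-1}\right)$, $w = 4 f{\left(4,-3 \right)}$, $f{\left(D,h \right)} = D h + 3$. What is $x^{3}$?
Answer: $\frac{185193}{125} \approx 1481.5$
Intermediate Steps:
$f{\left(D,h \right)} = 3 + D h$
$w = -36$ ($w = 4 \left(3 + 4 \left(-3\right)\right) = 4 \left(3 - 12\right) = 4 \left(-9\right) = -36$)
$x = \frac{57}{5}$ ($x = -10 - \left(- \frac{36}{-10} + \frac{\left(-5\right)^{2}}{-1}\right) = -10 - \left(\left(-36\right) \left(- \frac{1}{10}\right) + 25 \left(-1\right)\right) = -10 - \left(\frac{18}{5} - 25\right) = -10 - - \frac{107}{5} = -10 + \frac{107}{5} = \frac{57}{5} \approx 11.4$)
$x^{3} = \left(\frac{57}{5}\right)^{3} = \frac{185193}{125}$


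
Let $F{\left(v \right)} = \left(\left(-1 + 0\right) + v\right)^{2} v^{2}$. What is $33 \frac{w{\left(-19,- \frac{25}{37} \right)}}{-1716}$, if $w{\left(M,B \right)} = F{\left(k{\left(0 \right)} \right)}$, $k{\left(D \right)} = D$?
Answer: $0$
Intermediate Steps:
$F{\left(v \right)} = v^{2} \left(-1 + v\right)^{2}$ ($F{\left(v \right)} = \left(-1 + v\right)^{2} v^{2} = v^{2} \left(-1 + v\right)^{2}$)
$w{\left(M,B \right)} = 0$ ($w{\left(M,B \right)} = 0^{2} \left(-1 + 0\right)^{2} = 0 \left(-1\right)^{2} = 0 \cdot 1 = 0$)
$33 \frac{w{\left(-19,- \frac{25}{37} \right)}}{-1716} = 33 \frac{0}{-1716} = 33 \cdot 0 \left(- \frac{1}{1716}\right) = 33 \cdot 0 = 0$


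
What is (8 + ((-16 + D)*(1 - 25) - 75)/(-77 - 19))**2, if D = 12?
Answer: 62001/1024 ≈ 60.548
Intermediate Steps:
(8 + ((-16 + D)*(1 - 25) - 75)/(-77 - 19))**2 = (8 + ((-16 + 12)*(1 - 25) - 75)/(-77 - 19))**2 = (8 + (-4*(-24) - 75)/(-96))**2 = (8 + (96 - 75)*(-1/96))**2 = (8 + 21*(-1/96))**2 = (8 - 7/32)**2 = (249/32)**2 = 62001/1024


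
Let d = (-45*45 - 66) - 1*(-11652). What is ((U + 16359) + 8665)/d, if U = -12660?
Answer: 12364/9561 ≈ 1.2932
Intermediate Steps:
d = 9561 (d = (-2025 - 66) + 11652 = -2091 + 11652 = 9561)
((U + 16359) + 8665)/d = ((-12660 + 16359) + 8665)/9561 = (3699 + 8665)*(1/9561) = 12364*(1/9561) = 12364/9561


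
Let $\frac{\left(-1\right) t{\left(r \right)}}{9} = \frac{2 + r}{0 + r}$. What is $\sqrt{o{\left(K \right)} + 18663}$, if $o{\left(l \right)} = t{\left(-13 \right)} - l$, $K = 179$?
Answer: $\frac{\sqrt{3122509}}{13} \approx 135.93$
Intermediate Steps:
$t{\left(r \right)} = - \frac{9 \left(2 + r\right)}{r}$ ($t{\left(r \right)} = - 9 \frac{2 + r}{0 + r} = - 9 \frac{2 + r}{r} = - \frac{9 \left(2 + r\right)}{r}$)
$o{\left(l \right)} = - \frac{99}{13} - l$ ($o{\left(l \right)} = \left(-9 - \frac{18}{-13}\right) - l = \left(-9 - - \frac{18}{13}\right) - l = \left(-9 + \frac{18}{13}\right) - l = - \frac{99}{13} - l$)
$\sqrt{o{\left(K \right)} + 18663} = \sqrt{\left(- \frac{99}{13} - 179\right) + 18663} = \sqrt{- \frac{2426}{13} + 18663} = \sqrt{\frac{240193}{13}} = \frac{\sqrt{3122509}}{13}$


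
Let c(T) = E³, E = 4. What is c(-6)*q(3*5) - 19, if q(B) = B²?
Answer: 14381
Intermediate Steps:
c(T) = 64 (c(T) = 4³ = 64)
c(-6)*q(3*5) - 19 = 64*(3*5)² - 19 = 64*15² - 19 = 64*225 - 19 = 14400 - 19 = 14381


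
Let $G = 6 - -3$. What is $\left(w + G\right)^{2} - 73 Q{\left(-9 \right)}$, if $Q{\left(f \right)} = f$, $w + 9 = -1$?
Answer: $658$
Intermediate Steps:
$w = -10$ ($w = -9 - 1 = -10$)
$G = 9$ ($G = 6 + 3 = 9$)
$\left(w + G\right)^{2} - 73 Q{\left(-9 \right)} = \left(-10 + 9\right)^{2} - -657 = \left(-1\right)^{2} + 657 = 1 + 657 = 658$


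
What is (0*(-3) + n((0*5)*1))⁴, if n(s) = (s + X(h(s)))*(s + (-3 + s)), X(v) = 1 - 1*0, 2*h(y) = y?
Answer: 81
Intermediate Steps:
h(y) = y/2
X(v) = 1 (X(v) = 1 + 0 = 1)
n(s) = (1 + s)*(-3 + 2*s) (n(s) = (s + 1)*(s + (-3 + s)) = (1 + s)*(-3 + 2*s))
(0*(-3) + n((0*5)*1))⁴ = (0*(-3) + (-3 - 0*5 + 2*((0*5)*1)²))⁴ = (0 + (-3 - 0 + 2*(0*1)²))⁴ = (0 + (-3 - 1*0 + 2*0²))⁴ = (0 + (-3 + 0 + 2*0))⁴ = (0 + (-3 + 0 + 0))⁴ = (0 - 3)⁴ = (-3)⁴ = 81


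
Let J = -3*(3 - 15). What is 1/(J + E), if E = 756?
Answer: 1/792 ≈ 0.0012626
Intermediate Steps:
J = 36 (J = -3*(-12) = 36)
1/(J + E) = 1/(36 + 756) = 1/792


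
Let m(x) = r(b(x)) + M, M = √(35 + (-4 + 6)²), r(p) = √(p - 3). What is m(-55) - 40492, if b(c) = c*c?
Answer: -40492 + √39 + √3022 ≈ -40431.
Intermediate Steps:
b(c) = c²
r(p) = √(-3 + p)
M = √39 (M = √(35 + 2²) = √(35 + 4) = √39 ≈ 6.2450)
m(x) = √39 + √(-3 + x²) (m(x) = √(-3 + x²) + √39 = √39 + √(-3 + x²))
m(-55) - 40492 = (√39 + √(-3 + (-55)²)) - 40492 = (√39 + √(-3 + 3025)) - 40492 = (√39 + √3022) - 40492 = -40492 + √39 + √3022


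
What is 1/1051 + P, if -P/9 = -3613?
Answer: 34175368/1051 ≈ 32517.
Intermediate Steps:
P = 32517 (P = -9*(-3613) = 32517)
1/1051 + P = 1/1051 + 32517 = 34175368/1051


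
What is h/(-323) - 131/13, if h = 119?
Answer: -2580/247 ≈ -10.445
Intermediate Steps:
h/(-323) - 131/13 = 119/(-323) - 131/13 = 119*(-1/323) - 131*1/13 = -7/19 - 131/13 = -2580/247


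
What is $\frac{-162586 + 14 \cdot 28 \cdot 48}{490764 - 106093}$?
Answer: $- \frac{143770}{384671} \approx -0.37375$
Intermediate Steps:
$\frac{-162586 + 14 \cdot 28 \cdot 48}{490764 - 106093} = \frac{-162586 + 392 \cdot 48}{384671} = \left(-162586 + 18816\right) \frac{1}{384671} = \left(-143770\right) \frac{1}{384671} = - \frac{143770}{384671}$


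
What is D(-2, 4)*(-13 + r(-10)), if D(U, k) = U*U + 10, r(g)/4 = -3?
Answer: -350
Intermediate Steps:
r(g) = -12 (r(g) = 4*(-3) = -12)
D(U, k) = 10 + U² (D(U, k) = U² + 10 = 10 + U²)
D(-2, 4)*(-13 + r(-10)) = (10 + (-2)²)*(-13 - 12) = (10 + 4)*(-25) = 14*(-25) = -350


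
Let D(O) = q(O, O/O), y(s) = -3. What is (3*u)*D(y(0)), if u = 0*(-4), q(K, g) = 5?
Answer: 0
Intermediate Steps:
D(O) = 5
u = 0
(3*u)*D(y(0)) = (3*0)*5 = 0*5 = 0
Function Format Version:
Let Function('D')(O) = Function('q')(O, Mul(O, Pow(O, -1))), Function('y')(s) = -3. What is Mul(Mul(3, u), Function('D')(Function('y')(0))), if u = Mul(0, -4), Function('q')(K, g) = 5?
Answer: 0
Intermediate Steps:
Function('D')(O) = 5
u = 0
Mul(Mul(3, u), Function('D')(Function('y')(0))) = Mul(Mul(3, 0), 5) = Mul(0, 5) = 0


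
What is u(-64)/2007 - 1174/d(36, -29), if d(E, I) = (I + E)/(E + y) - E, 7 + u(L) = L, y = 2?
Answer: 89439653/2731527 ≈ 32.743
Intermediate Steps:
u(L) = -7 + L
d(E, I) = -E + (E + I)/(2 + E) (d(E, I) = (I + E)/(E + 2) - E = (E + I)/(2 + E) - E = -E + (E + I)/(2 + E))
u(-64)/2007 - 1174/d(36, -29) = (-7 - 64)/2007 - 1174*(2 + 36)/(-29 - 1*36 - 1*36**2) = -71*1/2007 - 1174*38/(-29 - 36 - 1*1296) = -71/2007 - 1174*38/(-29 - 36 - 1296) = -71/2007 - 1174/((1/38)*(-1361)) = -71/2007 - 1174/(-1361/38) = -71/2007 - 1174*(-38/1361) = -71/2007 + 44612/1361 = 89439653/2731527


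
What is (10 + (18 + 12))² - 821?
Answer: 779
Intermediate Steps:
(10 + (18 + 12))² - 821 = (10 + 30)² - 821 = 40² - 821 = 1600 - 821 = 779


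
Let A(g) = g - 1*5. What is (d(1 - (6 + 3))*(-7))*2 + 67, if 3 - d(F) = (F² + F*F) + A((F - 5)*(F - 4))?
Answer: 3931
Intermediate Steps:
A(g) = -5 + g (A(g) = g - 5 = -5 + g)
d(F) = 8 - 2*F² - (-5 + F)*(-4 + F) (d(F) = 3 - ((F² + F*F) + (-5 + (F - 5)*(F - 4))) = 3 - ((F² + F²) + (-5 + (-5 + F)*(-4 + F))) = 3 - (2*F² + (-5 + (-5 + F)*(-4 + F))) = 3 - (-5 + 2*F² + (-5 + F)*(-4 + F)) = 3 + (5 - 2*F² - (-5 + F)*(-4 + F)) = 8 - 2*F² - (-5 + F)*(-4 + F))
(d(1 - (6 + 3))*(-7))*2 + 67 = ((-12 - 3*(1 - (6 + 3))² + 9*(1 - (6 + 3)))*(-7))*2 + 67 = ((-12 - 3*(1 - 1*9)² + 9*(1 - 1*9))*(-7))*2 + 67 = ((-12 - 3*(1 - 9)² + 9*(1 - 9))*(-7))*2 + 67 = ((-12 - 3*(-8)² + 9*(-8))*(-7))*2 + 67 = ((-12 - 3*64 - 72)*(-7))*2 + 67 = ((-12 - 192 - 72)*(-7))*2 + 67 = -276*(-7)*2 + 67 = 1932*2 + 67 = 3864 + 67 = 3931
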